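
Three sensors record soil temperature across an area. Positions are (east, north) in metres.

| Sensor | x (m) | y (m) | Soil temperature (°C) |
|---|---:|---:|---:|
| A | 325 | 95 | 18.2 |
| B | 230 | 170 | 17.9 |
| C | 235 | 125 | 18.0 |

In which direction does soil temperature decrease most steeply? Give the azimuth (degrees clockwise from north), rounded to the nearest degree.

323°

Taking A as reference: B−A = (-95, 75, -0.3); C−A = (-90, 30, -0.2).
Determinant of the coordinate differences = (-95)·30 − (-90)·75 = 3900.
∂T/∂x = [(-0.3)·30 − (-0.2)·75] / 3900 = +0.001538
∂T/∂y = [(-95)·(-0.2) − (-90)·(-0.3)] / 3900 = -0.002051
Steepest decrease is along −∇f: components (-0.001538 E, +0.002051 N).
Azimuth = atan2(-0.001538, +0.002051) = 323.1° ≈ 323°.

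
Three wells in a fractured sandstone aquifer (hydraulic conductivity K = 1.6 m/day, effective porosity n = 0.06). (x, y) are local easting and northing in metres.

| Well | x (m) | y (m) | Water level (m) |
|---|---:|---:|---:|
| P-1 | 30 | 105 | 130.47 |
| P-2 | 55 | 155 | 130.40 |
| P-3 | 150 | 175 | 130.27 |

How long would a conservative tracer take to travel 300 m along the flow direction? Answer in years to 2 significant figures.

21 years

Taking P-1 as reference: P-2−P-1 = (25, 50, -0.07); P-3−P-1 = (120, 70, -0.20).
Solve a·Δx + b·Δy = Δh: det = 25·70 − 120·50 = -4250.
∂h/∂x = [(-0.07)·70 − (-0.20)·50] / -4250 = -0.001200
∂h/∂y = [25·(-0.20) − 120·(-0.07)] / -4250 = -0.0008000
|∇h| = √(-0.001200² + -0.0008000²) = 0.001442
Seepage velocity v = K·i/n = 1.6 × 0.001442 / 0.06 = 0.03845 m/day.
t = 300 / 0.03845 = 7802 days = 21.4 years.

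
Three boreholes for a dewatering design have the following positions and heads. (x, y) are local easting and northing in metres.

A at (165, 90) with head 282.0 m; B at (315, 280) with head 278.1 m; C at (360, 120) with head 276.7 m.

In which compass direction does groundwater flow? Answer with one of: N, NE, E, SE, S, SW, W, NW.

Taking A as reference: B−A = (150, 190, -3.9); C−A = (195, 30, -5.3).
Solve a·Δx + b·Δy = Δh: det = 150·30 − 195·190 = -32550.
∂h/∂x = [(-3.9)·30 − (-5.3)·190] / -32550 = -0.02734
∂h/∂y = [150·(-5.3) − 195·(-3.9)] / -32550 = +0.001060
Flow = −∇h = (+0.02734 east, -0.001060 north), which points east.

E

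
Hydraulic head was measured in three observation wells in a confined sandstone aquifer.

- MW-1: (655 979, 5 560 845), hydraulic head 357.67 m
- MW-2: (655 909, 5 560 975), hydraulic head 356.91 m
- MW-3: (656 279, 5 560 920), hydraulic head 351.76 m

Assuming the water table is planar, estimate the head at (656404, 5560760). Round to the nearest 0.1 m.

352.1 m

With h = a·x + b·y + c and MW-1 as origin, the differences give:
  (-70)·a + 130·b = -0.76
  300·a + 75·b = -5.91
Eliminate b (×75 and ×130, subtract): -44250·a = 711.300 → a = ∂h/∂x = -0.01607
Back-substitute: b = ∂h/∂y = -0.01450.
h(656404, 5560760) = 357.67 + (-0.01607)·(425) + (-0.01450)·(-85) = 357.67 -6.832 +1.233 = 352.071 m.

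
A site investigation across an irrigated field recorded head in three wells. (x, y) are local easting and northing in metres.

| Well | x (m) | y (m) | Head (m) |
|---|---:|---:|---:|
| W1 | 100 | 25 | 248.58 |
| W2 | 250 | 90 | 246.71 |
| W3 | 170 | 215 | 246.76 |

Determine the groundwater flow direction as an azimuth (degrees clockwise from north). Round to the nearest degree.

059°

With h = a·x + b·y + c and W1 as origin, the differences give:
  150·a + 65·b = -1.87
  70·a + 190·b = -1.82
Eliminate b (×190 and ×65, subtract): 23950·a = -237.000 → a = ∂h/∂x = -0.009896
Back-substitute: b = ∂h/∂y = -0.005933.
Flow direction (−∇h) has components (+0.009896 E, +0.005933 N).
Azimuth = atan2(E, N) = atan2(+0.009896, +0.005933) = 59.1° ≈ 059°.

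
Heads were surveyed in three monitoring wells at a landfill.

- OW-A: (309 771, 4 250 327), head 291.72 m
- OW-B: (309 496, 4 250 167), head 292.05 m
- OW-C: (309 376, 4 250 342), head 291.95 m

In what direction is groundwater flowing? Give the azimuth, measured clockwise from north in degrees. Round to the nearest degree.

032°

Three-point gradient (reference OW-A): Δ to OW-B = (-275, -160, +0.33), Δ to OW-C = (-395, 15, +0.23).
∂h/∂x = -0.0006201, ∂h/∂y = -0.0009967 (det = -67325).
Flow direction (−∇h) has components (+0.0006201 E, +0.0009967 N).
Azimuth = atan2(E, N) = atan2(+0.0006201, +0.0009967) = 31.9° ≈ 032°.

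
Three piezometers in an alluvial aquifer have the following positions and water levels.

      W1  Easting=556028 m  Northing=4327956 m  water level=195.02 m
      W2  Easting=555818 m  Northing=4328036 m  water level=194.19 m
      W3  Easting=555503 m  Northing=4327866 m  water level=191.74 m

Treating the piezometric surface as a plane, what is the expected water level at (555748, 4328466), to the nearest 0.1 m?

195.6 m

Taking W1 as reference: W2−W1 = (-210, 80, -0.83); W3−W1 = (-525, -90, -3.28).
Determinant of the coordinate differences = (-210)·(-90) − (-525)·80 = 60900.
∂h/∂x = [(-0.83)·(-90) − (-3.28)·80] / 60900 = +0.005535
∂h/∂y = [(-210)·(-3.28) − (-525)·(-0.83)] / 60900 = +0.004155
h(555748, 4328466) = 195.02 + (+0.005535)·(-280) + (+0.004155)·(510) = 195.02 -1.550 +2.119 = 195.589 m.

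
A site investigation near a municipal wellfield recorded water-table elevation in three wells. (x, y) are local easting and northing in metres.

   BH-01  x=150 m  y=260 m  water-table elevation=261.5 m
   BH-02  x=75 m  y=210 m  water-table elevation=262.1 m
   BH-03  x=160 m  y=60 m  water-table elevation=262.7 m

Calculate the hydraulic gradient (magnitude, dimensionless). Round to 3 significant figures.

0.00730

Differences from BH-01: to BH-02 (Δx, Δy, Δh) = (-75, -50, +0.6); to BH-03 = (10, -200, +1.2).
Determinant of the coordinate differences = (-75)·(-200) − 10·(-50) = 15500.
∂h/∂x = [(+0.6)·(-200) − (+1.2)·(-50)] / 15500 = -0.003871
∂h/∂y = [(-75)·(+1.2) − 10·(+0.6)] / 15500 = -0.006194
|∇h| = √(-0.003871² + -0.006194²) = 0.007304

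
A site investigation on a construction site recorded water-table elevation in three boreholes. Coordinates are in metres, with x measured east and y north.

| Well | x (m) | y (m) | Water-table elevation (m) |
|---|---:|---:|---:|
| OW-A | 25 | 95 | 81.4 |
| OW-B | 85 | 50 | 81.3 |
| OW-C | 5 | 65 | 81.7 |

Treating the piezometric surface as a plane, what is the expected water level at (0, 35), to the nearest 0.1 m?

Three-point gradient (reference OW-A): Δ to OW-B = (60, -45, -0.1), Δ to OW-C = (-20, -30, +0.3).
∂h/∂x = -0.006111, ∂h/∂y = -0.005926 (det = -2700).
h(0, 35) = 81.4 + (-0.006111)·(-25) + (-0.005926)·(-60) = 81.4 +0.153 +0.356 = 81.908 m.

81.9 m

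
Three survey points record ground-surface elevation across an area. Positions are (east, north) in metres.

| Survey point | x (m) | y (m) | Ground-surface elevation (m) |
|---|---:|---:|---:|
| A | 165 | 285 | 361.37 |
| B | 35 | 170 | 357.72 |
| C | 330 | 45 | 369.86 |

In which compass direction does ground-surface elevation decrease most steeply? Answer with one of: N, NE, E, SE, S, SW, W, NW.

W

Taking A as reference: B−A = (-130, -115, -3.65); C−A = (165, -240, +8.49).
Determinant of the coordinate differences = (-130)·(-240) − 165·(-115) = 50175.
∂z/∂x = [(-3.65)·(-240) − (+8.49)·(-115)] / 50175 = +0.03692
∂z/∂y = [(-130)·(+8.49) − 165·(-3.65)] / 50175 = -0.009994
Steepest decrease is along −∇f = (-0.03692 E, +0.009994 N) → west.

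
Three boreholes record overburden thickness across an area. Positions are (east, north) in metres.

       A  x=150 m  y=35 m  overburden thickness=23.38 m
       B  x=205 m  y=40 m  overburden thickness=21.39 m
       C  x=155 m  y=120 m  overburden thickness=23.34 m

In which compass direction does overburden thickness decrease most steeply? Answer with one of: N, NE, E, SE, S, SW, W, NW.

E

Differences from A: to B (Δx, Δy, Δh) = (55, 5, -1.99); to C = (5, 85, -0.04).
Determinant of the coordinate differences = 55·85 − 5·5 = 4650.
∂d/∂x = [(-1.99)·85 − (-0.04)·5] / 4650 = -0.03633
∂d/∂y = [55·(-0.04) − 5·(-1.99)] / 4650 = +0.001667
Steepest decrease is along −∇f = (+0.03633 E, -0.001667 N) → east.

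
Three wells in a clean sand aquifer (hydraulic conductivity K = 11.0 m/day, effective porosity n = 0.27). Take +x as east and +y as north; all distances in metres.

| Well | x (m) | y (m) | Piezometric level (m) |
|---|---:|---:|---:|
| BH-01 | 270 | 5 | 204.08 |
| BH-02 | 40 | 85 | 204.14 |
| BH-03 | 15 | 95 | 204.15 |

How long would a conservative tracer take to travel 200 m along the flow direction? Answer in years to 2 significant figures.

Differences from BH-01: to BH-02 (Δx, Δy, Δh) = (-230, 80, +0.06); to BH-03 = (-255, 90, +0.07).
Determinant of the coordinate differences = (-230)·90 − (-255)·80 = -300.
∂h/∂x = [(+0.06)·90 − (+0.07)·80] / -300 = +0.0006667
∂h/∂y = [(-230)·(+0.07) − (-255)·(+0.06)] / -300 = +0.002667
|∇h| = √(0.0006667² + 0.002667²) = 0.002749
Seepage velocity v = K·i/n = 11.0 × 0.002749 / 0.27 = 0.112 m/day.
t = 200 / 0.112 = 1786 days = 4.89 years.

4.9 years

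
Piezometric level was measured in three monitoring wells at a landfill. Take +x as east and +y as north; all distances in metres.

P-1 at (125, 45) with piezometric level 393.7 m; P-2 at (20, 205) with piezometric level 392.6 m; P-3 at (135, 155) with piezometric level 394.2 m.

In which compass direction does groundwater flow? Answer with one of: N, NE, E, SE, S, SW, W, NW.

W

Differences from P-1: to P-2 (Δx, Δy, Δh) = (-105, 160, -1.1); to P-3 = (10, 110, +0.5).
Solve a·Δx + b·Δy = Δh: det = (-105)·110 − 10·160 = -13150.
∂h/∂x = [(-1.1)·110 − (+0.5)·160] / -13150 = +0.01529
∂h/∂y = [(-105)·(+0.5) − 10·(-1.1)] / -13150 = +0.003156
Flow = −∇h = (-0.01529 east, -0.003156 north), which points west.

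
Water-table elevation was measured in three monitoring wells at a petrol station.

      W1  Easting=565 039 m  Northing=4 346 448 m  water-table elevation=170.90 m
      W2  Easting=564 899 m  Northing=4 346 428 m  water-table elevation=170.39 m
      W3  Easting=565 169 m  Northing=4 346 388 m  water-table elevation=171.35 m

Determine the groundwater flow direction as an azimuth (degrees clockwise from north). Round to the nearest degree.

With h = a·x + b·y + c and W1 as origin, the differences give:
  (-140)·a + (-20)·b = -0.51
  130·a + (-60)·b = +0.45
Eliminate b (×(-60) and ×(-20), subtract): 11000·a = 39.600 → a = ∂h/∂x = +0.003600
Back-substitute: b = ∂h/∂y = +0.0003000.
Flow direction (−∇h) has components (-0.003600 E, -0.0003000 N).
Azimuth = atan2(E, N) = atan2(-0.003600, -0.0003000) = 265.2° ≈ 265°.

265°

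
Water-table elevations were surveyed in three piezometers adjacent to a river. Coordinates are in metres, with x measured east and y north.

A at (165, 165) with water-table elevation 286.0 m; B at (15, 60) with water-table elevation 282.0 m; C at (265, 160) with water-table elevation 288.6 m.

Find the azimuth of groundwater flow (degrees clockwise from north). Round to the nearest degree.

268°

With h = a·x + b·y + c and A as origin, the differences give:
  (-150)·a + (-105)·b = -4.0
  100·a + (-5)·b = +2.6
Eliminate b (×(-5) and ×(-105), subtract): 11250·a = 293.00 → a = ∂h/∂x = +0.02604
Back-substitute: b = ∂h/∂y = +0.0008889.
Flow direction (−∇h) has components (-0.02604 E, -0.0008889 N).
Azimuth = atan2(E, N) = atan2(-0.02604, -0.0008889) = 268.0° ≈ 268°.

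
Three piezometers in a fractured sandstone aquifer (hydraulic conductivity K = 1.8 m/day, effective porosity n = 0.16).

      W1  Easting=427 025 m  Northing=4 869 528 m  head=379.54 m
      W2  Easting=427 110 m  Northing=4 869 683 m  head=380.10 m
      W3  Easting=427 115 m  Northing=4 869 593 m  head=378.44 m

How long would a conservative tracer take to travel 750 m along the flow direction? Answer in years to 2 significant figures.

6.1 years

Differences from W1: to W2 (Δx, Δy, Δh) = (85, 155, +0.56); to W3 = (90, 65, -1.10).
Determinant of the coordinate differences = 85·65 − 90·155 = -8425.
∂h/∂x = [(+0.56)·65 − (-1.10)·155] / -8425 = -0.02456
∂h/∂y = [85·(-1.10) − 90·(+0.56)] / -8425 = +0.01708
|∇h| = √(-0.02456² + 0.01708²) = 0.02992
Seepage velocity v = K·i/n = 1.8 × 0.02992 / 0.16 = 0.3366 m/day.
t = 750 / 0.3366 = 2228 days = 6.1 years.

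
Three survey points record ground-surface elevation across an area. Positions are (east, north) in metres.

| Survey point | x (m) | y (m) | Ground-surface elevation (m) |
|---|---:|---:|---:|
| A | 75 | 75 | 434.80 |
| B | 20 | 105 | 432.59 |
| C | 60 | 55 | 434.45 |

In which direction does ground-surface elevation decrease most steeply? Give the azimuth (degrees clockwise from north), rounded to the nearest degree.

Three-point gradient (reference A): Δ to B = (-55, 30, -2.21), Δ to C = (-15, -20, -0.35).
∂z/∂x = +0.03529, ∂z/∂y = -0.008968 (det = 1550).
Steepest decrease is along −∇f: components (-0.03529 E, +0.008968 N).
Azimuth = atan2(-0.03529, +0.008968) = 284.3° ≈ 284°.

284°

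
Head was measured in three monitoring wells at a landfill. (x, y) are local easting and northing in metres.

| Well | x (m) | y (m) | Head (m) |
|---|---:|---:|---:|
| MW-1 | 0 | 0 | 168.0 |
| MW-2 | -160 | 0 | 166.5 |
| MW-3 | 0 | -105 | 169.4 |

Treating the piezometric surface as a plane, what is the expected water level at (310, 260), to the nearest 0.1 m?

167.4 m

∂h/∂x = (166.5 − 168.0) / (-160 − 0) = +0.009375
∂h/∂y = (169.4 − 168.0) / (-105 − 0) = -0.01333
h(310, 260) = 168.0 + (+0.009375)·(310) + (-0.01333)·(260) = 168.0 +2.906 -3.467 = 167.440 m.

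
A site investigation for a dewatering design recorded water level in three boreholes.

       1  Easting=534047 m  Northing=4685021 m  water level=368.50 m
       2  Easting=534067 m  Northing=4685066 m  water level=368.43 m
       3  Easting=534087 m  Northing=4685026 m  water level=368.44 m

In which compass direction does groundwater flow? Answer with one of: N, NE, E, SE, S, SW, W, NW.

With h = a·x + b·y + c and 1 as origin, the differences give:
  20·a + 45·b = -0.07
  40·a + 5·b = -0.06
Eliminate b (×5 and ×45, subtract): -1700·a = 2.350 → a = ∂h/∂x = -0.001382
Back-substitute: b = ∂h/∂y = -0.0009412.
Flow = −∇h = (+0.001382 east, +0.0009412 north), which points northeast.

NE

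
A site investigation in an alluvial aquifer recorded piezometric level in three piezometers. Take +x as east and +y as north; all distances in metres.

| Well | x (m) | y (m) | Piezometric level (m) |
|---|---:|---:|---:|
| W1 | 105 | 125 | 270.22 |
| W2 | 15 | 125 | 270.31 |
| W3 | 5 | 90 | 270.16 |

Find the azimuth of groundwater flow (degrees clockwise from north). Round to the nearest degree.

168°

With h = a·x + b·y + c and W1 as origin, the differences give:
  (-90)·a + 0·b = +0.09
  (-100)·a + (-35)·b = -0.06
Eliminate b (×(-35) and ×0, subtract): 3150·a = -3.150 → a = ∂h/∂x = -0.0010000
Back-substitute: b = ∂h/∂y = +0.004571.
Flow direction (−∇h) has components (+0.0010000 E, -0.004571 N).
Azimuth = atan2(E, N) = atan2(+0.0010000, -0.004571) = 167.7° ≈ 168°.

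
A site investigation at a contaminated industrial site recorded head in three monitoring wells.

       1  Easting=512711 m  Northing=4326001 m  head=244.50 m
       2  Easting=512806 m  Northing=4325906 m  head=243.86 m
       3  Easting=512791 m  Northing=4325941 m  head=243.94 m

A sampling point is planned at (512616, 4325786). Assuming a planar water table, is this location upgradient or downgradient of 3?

Taking 1 as reference: 2−1 = (95, -95, -0.64); 3−1 = (80, -60, -0.56).
Solve a·Δx + b·Δy = Δh: det = 95·(-60) − 80·(-95) = 1900.
∂h/∂x = [(-0.64)·(-60) − (-0.56)·(-95)] / 1900 = -0.007789
∂h/∂y = [95·(-0.56) − 80·(-0.64)] / 1900 = -0.001053
Head at (512616, 4325786) = 244.50 + (-0.007789)·(-95) + (-0.001053)·(-215) = 245.47 m.
That is higher than the 243.94 m at 3, so the point is upgradient.

upgradient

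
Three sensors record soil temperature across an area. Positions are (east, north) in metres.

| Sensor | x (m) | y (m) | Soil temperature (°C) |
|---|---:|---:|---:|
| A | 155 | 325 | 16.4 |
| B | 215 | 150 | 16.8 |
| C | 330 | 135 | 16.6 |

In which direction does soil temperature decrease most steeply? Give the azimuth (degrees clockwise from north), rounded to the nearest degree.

Differences from A: to B (Δx, Δy, Δh) = (60, -175, +0.4); to C = (175, -190, +0.2).
Determinant of the coordinate differences = 60·(-190) − 175·(-175) = 19225.
∂T/∂x = [(+0.4)·(-190) − (+0.2)·(-175)] / 19225 = -0.002133
∂T/∂y = [60·(+0.2) − 175·(+0.4)] / 19225 = -0.003017
Steepest decrease is along −∇f: components (+0.002133 E, +0.003017 N).
Azimuth = atan2(+0.002133, +0.003017) = 35.3° ≈ 035°.

035°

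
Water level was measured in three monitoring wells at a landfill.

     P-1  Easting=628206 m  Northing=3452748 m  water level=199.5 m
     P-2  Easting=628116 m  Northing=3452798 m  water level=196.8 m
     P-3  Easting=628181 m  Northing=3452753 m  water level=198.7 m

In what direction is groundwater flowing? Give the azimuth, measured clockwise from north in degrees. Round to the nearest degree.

Differences from P-1: to P-2 (Δx, Δy, Δh) = (-90, 50, -2.7); to P-3 = (-25, 5, -0.8).
Solve a·Δx + b·Δy = Δh: det = (-90)·5 − (-25)·50 = 800.
∂h/∂x = [(-2.7)·5 − (-0.8)·50] / 800 = +0.03313
∂h/∂y = [(-90)·(-0.8) − (-25)·(-2.7)] / 800 = +0.005625
Flow direction (−∇h) has components (-0.03313 E, -0.005625 N).
Azimuth = atan2(E, N) = atan2(-0.03313, -0.005625) = 260.4° ≈ 260°.

260°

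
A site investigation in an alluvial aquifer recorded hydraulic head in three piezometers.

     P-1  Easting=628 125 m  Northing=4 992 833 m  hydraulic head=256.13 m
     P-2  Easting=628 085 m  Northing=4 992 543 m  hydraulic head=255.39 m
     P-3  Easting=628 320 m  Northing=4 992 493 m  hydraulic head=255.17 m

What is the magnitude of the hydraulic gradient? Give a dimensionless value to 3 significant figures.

0.00263

With h = a·x + b·y + c and P-1 as origin, the differences give:
  (-40)·a + (-290)·b = -0.74
  195·a + (-340)·b = -0.96
Eliminate b (×(-340) and ×(-290), subtract): 70150·a = -26.800 → a = ∂h/∂x = -0.0003820
Back-substitute: b = ∂h/∂y = +0.002604.
|∇h| = √(-0.0003820² + 0.002604²) = 0.002632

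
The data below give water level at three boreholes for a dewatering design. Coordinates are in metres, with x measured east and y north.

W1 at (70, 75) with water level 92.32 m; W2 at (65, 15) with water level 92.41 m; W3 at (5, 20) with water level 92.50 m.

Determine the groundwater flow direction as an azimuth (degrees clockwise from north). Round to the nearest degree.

050°

Taking W1 as reference: W2−W1 = (-5, -60, +0.09); W3−W1 = (-65, -55, +0.18).
Determinant of the coordinate differences = (-5)·(-55) − (-65)·(-60) = -3625.
∂h/∂x = [(+0.09)·(-55) − (+0.18)·(-60)] / -3625 = -0.001614
∂h/∂y = [(-5)·(+0.18) − (-65)·(+0.09)] / -3625 = -0.001366
Flow direction (−∇h) has components (+0.001614 E, +0.001366 N).
Azimuth = atan2(E, N) = atan2(+0.001614, +0.001366) = 49.8° ≈ 050°.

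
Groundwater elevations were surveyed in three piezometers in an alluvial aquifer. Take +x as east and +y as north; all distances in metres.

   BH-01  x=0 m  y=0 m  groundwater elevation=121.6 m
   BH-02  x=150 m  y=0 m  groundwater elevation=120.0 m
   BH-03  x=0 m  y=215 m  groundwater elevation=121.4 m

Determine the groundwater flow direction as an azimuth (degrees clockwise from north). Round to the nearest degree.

∂h/∂x = (120.0 − 121.6) / (150 − 0) = -0.01067
∂h/∂y = (121.4 − 121.6) / (215 − 0) = -0.0009302
Flow direction (−∇h) has components (+0.01067 E, +0.0009302 N).
Azimuth = atan2(E, N) = atan2(+0.01067, +0.0009302) = 85.0° ≈ 085°.

085°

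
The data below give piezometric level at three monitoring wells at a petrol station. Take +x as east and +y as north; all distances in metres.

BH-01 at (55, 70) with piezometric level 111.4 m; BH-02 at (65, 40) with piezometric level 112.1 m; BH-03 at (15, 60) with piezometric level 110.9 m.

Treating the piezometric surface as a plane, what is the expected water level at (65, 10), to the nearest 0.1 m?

112.6 m

Three-point gradient (reference BH-01): Δ to BH-02 = (10, -30, +0.7), Δ to BH-03 = (-40, -10, -0.5).
∂h/∂x = +0.01692, ∂h/∂y = -0.01769 (det = -1300).
h(65, 10) = 111.4 + (+0.01692)·(10) + (-0.01769)·(-60) = 111.4 +0.169 +1.062 = 112.631 m.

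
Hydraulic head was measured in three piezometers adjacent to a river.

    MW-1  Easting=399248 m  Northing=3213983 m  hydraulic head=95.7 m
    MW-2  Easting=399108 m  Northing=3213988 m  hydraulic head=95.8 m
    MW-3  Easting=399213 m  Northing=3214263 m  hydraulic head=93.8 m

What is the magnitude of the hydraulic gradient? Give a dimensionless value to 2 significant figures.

0.0070

Three-point gradient (reference MW-1): Δ to MW-2 = (-140, 5, +0.1), Δ to MW-3 = (-35, 280, -1.9).
∂h/∂x = -0.0009609, ∂h/∂y = -0.006906 (det = -39025).
|∇h| = √(-0.0009609² + -0.006906²) = 0.006973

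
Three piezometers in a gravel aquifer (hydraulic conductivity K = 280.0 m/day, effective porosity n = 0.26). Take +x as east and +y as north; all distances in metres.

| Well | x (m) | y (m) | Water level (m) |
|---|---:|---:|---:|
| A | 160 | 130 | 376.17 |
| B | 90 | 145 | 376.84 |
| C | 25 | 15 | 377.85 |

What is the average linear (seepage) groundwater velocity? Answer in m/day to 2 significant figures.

Taking A as reference: B−A = (-70, 15, +0.67); C−A = (-135, -115, +1.68).
Determinant of the coordinate differences = (-70)·(-115) − (-135)·15 = 10075.
∂h/∂x = [(+0.67)·(-115) − (+1.68)·15] / 10075 = -0.01015
∂h/∂y = [(-70)·(+1.68) − (-135)·(+0.67)] / 10075 = -0.002695
|∇h| = √(-0.01015² + -0.002695²) = 0.0105
Seepage velocity v = K·i/n = 280.0 × 0.0105 / 0.26 = 11.31 m/day.

11 m/day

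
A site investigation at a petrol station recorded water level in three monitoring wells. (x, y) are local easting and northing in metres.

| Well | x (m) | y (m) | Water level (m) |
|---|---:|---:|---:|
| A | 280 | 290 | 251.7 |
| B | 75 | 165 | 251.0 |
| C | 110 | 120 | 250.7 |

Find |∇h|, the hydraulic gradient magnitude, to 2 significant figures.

Taking A as reference: B−A = (-205, -125, -0.7); C−A = (-170, -170, -1.0).
Determinant of the coordinate differences = (-205)·(-170) − (-170)·(-125) = 13600.
∂h/∂x = [(-0.7)·(-170) − (-1.0)·(-125)] / 13600 = -0.0004412
∂h/∂y = [(-205)·(-1.0) − (-170)·(-0.7)] / 13600 = +0.006324
|∇h| = √(-0.0004412² + 0.006324²) = 0.006339

0.0063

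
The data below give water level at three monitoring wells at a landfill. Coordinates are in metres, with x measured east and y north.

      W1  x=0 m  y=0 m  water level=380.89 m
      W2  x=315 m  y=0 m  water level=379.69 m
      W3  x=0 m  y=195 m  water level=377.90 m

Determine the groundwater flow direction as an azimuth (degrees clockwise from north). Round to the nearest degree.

014°

∂h/∂x = (379.69 − 380.89) / (315 − 0) = -0.003810
∂h/∂y = (377.90 − 380.89) / (195 − 0) = -0.01533
Flow direction (−∇h) has components (+0.003810 E, +0.01533 N).
Azimuth = atan2(E, N) = atan2(+0.003810, +0.01533) = 14.0° ≈ 014°.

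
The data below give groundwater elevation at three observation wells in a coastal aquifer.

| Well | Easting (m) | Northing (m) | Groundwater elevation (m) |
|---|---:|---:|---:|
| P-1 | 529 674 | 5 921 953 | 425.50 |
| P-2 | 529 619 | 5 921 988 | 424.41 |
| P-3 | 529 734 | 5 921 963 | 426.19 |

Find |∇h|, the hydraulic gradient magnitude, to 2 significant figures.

0.017

With h = a·x + b·y + c and P-1 as origin, the differences give:
  (-55)·a + 35·b = -1.09
  60·a + 10·b = +0.69
Eliminate b (×10 and ×35, subtract): -2650·a = -35.050 → a = ∂h/∂x = +0.01323
Back-substitute: b = ∂h/∂y = -0.01036.
|∇h| = √(0.01323² + -0.01036²) = 0.0168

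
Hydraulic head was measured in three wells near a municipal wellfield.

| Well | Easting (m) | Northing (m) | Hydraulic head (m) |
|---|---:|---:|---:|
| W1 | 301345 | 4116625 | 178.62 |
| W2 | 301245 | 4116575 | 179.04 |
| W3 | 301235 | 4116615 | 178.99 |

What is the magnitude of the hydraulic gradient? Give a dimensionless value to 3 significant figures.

With h = a·x + b·y + c and W1 as origin, the differences give:
  (-100)·a + (-50)·b = +0.42
  (-110)·a + (-10)·b = +0.37
Eliminate b (×(-10) and ×(-50), subtract): -4500·a = 14.300 → a = ∂h/∂x = -0.003178
Back-substitute: b = ∂h/∂y = -0.002044.
|∇h| = √(-0.003178² + -0.002044²) = 0.003779

0.00378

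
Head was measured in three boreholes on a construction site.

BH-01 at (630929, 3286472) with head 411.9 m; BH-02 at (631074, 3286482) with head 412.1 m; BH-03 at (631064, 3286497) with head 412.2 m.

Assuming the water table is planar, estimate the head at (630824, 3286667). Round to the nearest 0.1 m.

Differences from BH-01: to BH-02 (Δx, Δy, Δh) = (145, 10, +0.2); to BH-03 = (135, 25, +0.3).
Solve a·Δx + b·Δy = Δh: det = 145·25 − 135·10 = 2275.
∂h/∂x = [(+0.2)·25 − (+0.3)·10] / 2275 = +0.0008791
∂h/∂y = [145·(+0.3) − 135·(+0.2)] / 2275 = +0.007253
h(630824, 3286667) = 411.9 + (+0.0008791)·(-105) + (+0.007253)·(195) = 411.9 -0.092 +1.414 = 413.222 m.

413.2 m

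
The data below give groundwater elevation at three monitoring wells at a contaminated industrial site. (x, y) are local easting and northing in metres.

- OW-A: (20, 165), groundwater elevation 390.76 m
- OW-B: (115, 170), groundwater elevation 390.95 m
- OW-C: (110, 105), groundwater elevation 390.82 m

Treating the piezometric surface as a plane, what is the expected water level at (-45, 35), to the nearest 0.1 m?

390.4 m

Three-point gradient (reference OW-A): Δ to OW-B = (95, 5, +0.19), Δ to OW-C = (90, -60, +0.06).
∂h/∂x = +0.001902, ∂h/∂y = +0.001854 (det = -6150).
h(-45, 35) = 390.76 + (+0.001902)·(-65) + (+0.001854)·(-130) = 390.76 -0.124 -0.241 = 390.395 m.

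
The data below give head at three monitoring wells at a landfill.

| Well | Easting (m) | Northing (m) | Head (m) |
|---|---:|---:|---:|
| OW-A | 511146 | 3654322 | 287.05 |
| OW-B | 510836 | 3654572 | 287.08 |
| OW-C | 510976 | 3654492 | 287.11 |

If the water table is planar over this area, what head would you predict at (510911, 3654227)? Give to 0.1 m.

286.7 m

Taking OW-A as reference: OW-B−OW-A = (-310, 250, +0.03); OW-C−OW-A = (-170, 170, +0.06).
Determinant of the coordinate differences = (-310)·170 − (-170)·250 = -10200.
∂h/∂x = [(+0.03)·170 − (+0.06)·250] / -10200 = +0.0009706
∂h/∂y = [(-310)·(+0.06) − (-170)·(+0.03)] / -10200 = +0.001324
h(510911, 3654227) = 287.05 + (+0.0009706)·(-235) + (+0.001324)·(-95) = 287.05 -0.228 -0.126 = 286.696 m.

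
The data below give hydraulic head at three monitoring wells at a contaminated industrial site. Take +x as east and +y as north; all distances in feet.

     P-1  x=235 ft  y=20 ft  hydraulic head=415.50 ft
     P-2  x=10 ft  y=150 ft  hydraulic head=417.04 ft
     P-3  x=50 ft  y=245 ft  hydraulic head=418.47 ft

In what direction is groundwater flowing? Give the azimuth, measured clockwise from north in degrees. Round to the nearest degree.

With h = a·x + b·y + c and P-1 as origin, the differences give:
  (-225)·a + 130·b = +1.54
  (-185)·a + 225·b = +2.97
Eliminate b (×225 and ×130, subtract): -26575·a = -39.600 → a = ∂h/∂x = +0.001490
Back-substitute: b = ∂h/∂y = +0.01443.
Flow direction (−∇h) has components (-0.001490 E, -0.01443 N).
Azimuth = atan2(E, N) = atan2(-0.001490, -0.01443) = 185.9° ≈ 186°.

186°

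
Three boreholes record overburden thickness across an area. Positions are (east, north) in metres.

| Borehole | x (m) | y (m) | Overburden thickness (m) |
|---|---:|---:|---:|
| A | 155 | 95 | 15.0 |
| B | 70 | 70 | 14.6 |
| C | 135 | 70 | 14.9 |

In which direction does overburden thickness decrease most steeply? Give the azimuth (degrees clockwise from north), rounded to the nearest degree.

266°

Taking A as reference: B−A = (-85, -25, -0.4); C−A = (-20, -25, -0.1).
Determinant of the coordinate differences = (-85)·(-25) − (-20)·(-25) = 1625.
∂d/∂x = [(-0.4)·(-25) − (-0.1)·(-25)] / 1625 = +0.004615
∂d/∂y = [(-85)·(-0.1) − (-20)·(-0.4)] / 1625 = +0.0003077
Steepest decrease is along −∇f: components (-0.004615 E, -0.0003077 N).
Azimuth = atan2(-0.004615, -0.0003077) = 266.2° ≈ 266°.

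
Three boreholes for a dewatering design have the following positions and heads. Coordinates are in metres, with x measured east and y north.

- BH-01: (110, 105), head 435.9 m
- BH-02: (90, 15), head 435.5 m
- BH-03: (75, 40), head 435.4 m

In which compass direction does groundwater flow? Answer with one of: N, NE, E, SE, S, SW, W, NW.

W

Three-point gradient (reference BH-01): Δ to BH-02 = (-20, -90, -0.4), Δ to BH-03 = (-35, -65, -0.5).
∂h/∂x = +0.01027, ∂h/∂y = +0.002162 (det = -1850).
Flow = −∇h = (-0.01027 east, -0.002162 north), which points west.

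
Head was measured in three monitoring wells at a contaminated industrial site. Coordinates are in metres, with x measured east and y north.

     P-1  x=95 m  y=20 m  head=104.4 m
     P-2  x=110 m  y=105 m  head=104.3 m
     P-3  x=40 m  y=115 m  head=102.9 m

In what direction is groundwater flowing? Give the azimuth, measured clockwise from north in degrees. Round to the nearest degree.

283°

Differences from P-1: to P-2 (Δx, Δy, Δh) = (15, 85, -0.1); to P-3 = (-55, 95, -1.5).
Solve a·Δx + b·Δy = Δh: det = 15·95 − (-55)·85 = 6100.
∂h/∂x = [(-0.1)·95 − (-1.5)·85] / 6100 = +0.01934
∂h/∂y = [15·(-1.5) − (-55)·(-0.1)] / 6100 = -0.004590
Flow direction (−∇h) has components (-0.01934 E, +0.004590 N).
Azimuth = atan2(E, N) = atan2(-0.01934, +0.004590) = 283.3° ≈ 283°.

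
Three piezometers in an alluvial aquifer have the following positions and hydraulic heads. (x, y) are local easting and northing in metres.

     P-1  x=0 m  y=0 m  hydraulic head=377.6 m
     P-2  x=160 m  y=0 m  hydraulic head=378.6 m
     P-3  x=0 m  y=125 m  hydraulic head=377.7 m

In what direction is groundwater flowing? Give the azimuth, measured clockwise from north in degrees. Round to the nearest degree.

263°

∂h/∂x = (378.6 − 377.6) / (160 − 0) = +0.006250
∂h/∂y = (377.7 − 377.6) / (125 − 0) = +0.0008000
Flow direction (−∇h) has components (-0.006250 E, -0.0008000 N).
Azimuth = atan2(E, N) = atan2(-0.006250, -0.0008000) = 262.7° ≈ 263°.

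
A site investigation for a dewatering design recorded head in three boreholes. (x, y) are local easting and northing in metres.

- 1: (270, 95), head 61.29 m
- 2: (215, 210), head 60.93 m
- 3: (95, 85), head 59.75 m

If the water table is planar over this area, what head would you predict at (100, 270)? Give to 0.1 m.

Taking 1 as reference: 2−1 = (-55, 115, -0.36); 3−1 = (-175, -10, -1.54).
Determinant of the coordinate differences = (-55)·(-10) − (-175)·115 = 20675.
∂h/∂x = [(-0.36)·(-10) − (-1.54)·115] / 20675 = +0.008740
∂h/∂y = [(-55)·(-1.54) − (-175)·(-0.36)] / 20675 = +0.001050
h(100, 270) = 61.29 + (+0.008740)·(-170) + (+0.001050)·(175) = 61.29 -1.486 +0.184 = 59.988 m.

60.0 m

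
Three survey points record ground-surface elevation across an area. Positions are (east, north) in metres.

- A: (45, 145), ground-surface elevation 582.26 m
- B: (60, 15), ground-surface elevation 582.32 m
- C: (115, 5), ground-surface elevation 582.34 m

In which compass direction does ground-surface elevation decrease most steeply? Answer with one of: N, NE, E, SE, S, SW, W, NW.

NW

Taking A as reference: B−A = (15, -130, +0.06); C−A = (70, -140, +0.08).
Solve a·Δx + b·Δy = Δz: det = 15·(-140) − 70·(-130) = 7000.
∂z/∂x = [(+0.06)·(-140) − (+0.08)·(-130)] / 7000 = +0.0002857
∂z/∂y = [15·(+0.08) − 70·(+0.06)] / 7000 = -0.0004286
Steepest decrease is along −∇f = (-0.0002857 E, +0.0004286 N) → northwest.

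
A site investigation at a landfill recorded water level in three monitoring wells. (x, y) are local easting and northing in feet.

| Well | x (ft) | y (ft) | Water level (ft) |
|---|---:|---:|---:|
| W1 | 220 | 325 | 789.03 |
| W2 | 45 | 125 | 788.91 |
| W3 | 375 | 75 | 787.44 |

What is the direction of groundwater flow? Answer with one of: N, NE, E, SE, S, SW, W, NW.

Three-point gradient (reference W1): Δ to W2 = (-175, -200, -0.12), Δ to W3 = (155, -250, -1.59).
∂h/∂x = -0.003853, ∂h/∂y = +0.003971 (det = 74750).
Flow = −∇h = (+0.003853 east, -0.003971 north), which points southeast.

SE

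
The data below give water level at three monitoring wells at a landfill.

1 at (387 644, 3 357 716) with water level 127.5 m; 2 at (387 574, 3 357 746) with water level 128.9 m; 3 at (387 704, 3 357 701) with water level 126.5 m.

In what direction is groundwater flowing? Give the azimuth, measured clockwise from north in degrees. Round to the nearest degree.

147°

Three-point gradient (reference 1): Δ to 2 = (-70, 30, +1.4), Δ to 3 = (60, -15, -1.0).
∂h/∂x = -0.01200, ∂h/∂y = +0.01867 (det = -750).
Flow direction (−∇h) has components (+0.01200 E, -0.01867 N).
Azimuth = atan2(E, N) = atan2(+0.01200, -0.01867) = 147.3° ≈ 147°.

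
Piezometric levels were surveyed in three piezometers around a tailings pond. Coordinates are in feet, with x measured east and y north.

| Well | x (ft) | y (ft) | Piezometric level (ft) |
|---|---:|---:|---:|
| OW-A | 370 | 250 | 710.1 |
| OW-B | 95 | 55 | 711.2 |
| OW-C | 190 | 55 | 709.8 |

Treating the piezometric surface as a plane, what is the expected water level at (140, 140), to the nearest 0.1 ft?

Differences from OW-A: to OW-B (Δx, Δy, Δh) = (-275, -195, +1.1); to OW-C = (-180, -195, -0.3).
Determinant of the coordinate differences = (-275)·(-195) − (-180)·(-195) = 18525.
∂h/∂x = [(+1.1)·(-195) − (-0.3)·(-195)] / 18525 = -0.01474
∂h/∂y = [(-275)·(-0.3) − (-180)·(+1.1)] / 18525 = +0.01514
h(140, 140) = 710.1 + (-0.01474)·(-230) + (+0.01514)·(-110) = 710.1 +3.389 -1.666 = 711.824 ft.

711.8 ft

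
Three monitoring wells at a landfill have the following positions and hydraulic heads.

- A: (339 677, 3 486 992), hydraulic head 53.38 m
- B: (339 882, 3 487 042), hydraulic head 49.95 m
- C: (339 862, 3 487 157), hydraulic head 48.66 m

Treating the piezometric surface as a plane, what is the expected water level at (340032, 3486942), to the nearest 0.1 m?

Taking A as reference: B−A = (205, 50, -3.43); C−A = (185, 165, -4.72).
Determinant of the coordinate differences = 205·165 − 185·50 = 24575.
∂h/∂x = [(-3.43)·165 − (-4.72)·50] / 24575 = -0.01343
∂h/∂y = [205·(-4.72) − 185·(-3.43)] / 24575 = -0.01355
h(340032, 3486942) = 53.38 + (-0.01343)·(355) + (-0.01355)·(-50) = 53.38 -4.766 +0.678 = 49.291 m.

49.3 m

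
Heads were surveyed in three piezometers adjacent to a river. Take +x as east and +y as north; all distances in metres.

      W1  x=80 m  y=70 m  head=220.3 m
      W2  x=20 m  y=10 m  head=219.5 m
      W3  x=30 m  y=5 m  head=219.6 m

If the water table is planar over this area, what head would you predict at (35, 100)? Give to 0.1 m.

Differences from W1: to W2 (Δx, Δy, Δh) = (-60, -60, -0.8); to W3 = (-50, -65, -0.7).
Solve a·Δx + b·Δy = Δh: det = (-60)·(-65) − (-50)·(-60) = 900.
∂h/∂x = [(-0.8)·(-65) − (-0.7)·(-60)] / 900 = +0.01111
∂h/∂y = [(-60)·(-0.7) − (-50)·(-0.8)] / 900 = +0.002222
h(35, 100) = 220.3 + (+0.01111)·(-45) + (+0.002222)·(30) = 220.3 -0.500 +0.067 = 219.867 m.

219.9 m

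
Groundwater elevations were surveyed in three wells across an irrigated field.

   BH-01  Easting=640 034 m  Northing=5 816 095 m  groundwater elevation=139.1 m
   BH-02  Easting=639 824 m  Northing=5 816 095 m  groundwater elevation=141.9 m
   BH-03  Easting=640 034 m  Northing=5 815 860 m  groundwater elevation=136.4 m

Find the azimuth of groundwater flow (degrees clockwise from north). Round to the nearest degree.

131°

∂h/∂x = (141.9 − 139.1) / (639824 − 640034) = -0.01333
∂h/∂y = (136.4 − 139.1) / (5815860 − 5816095) = +0.01149
Flow direction (−∇h) has components (+0.01333 E, -0.01149 N).
Azimuth = atan2(E, N) = atan2(+0.01333, -0.01149) = 130.8° ≈ 131°.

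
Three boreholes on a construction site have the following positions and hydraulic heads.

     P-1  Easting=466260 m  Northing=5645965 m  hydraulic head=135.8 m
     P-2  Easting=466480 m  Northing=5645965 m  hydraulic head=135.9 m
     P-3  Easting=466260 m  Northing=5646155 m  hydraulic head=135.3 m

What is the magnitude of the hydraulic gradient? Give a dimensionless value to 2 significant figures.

0.0027

∂h/∂x = (135.9 − 135.8) / (466480 − 466260) = +0.0004545
∂h/∂y = (135.3 − 135.8) / (5646155 − 5645965) = -0.002632
|∇h| = √(0.0004545² + -0.002632²) = 0.002671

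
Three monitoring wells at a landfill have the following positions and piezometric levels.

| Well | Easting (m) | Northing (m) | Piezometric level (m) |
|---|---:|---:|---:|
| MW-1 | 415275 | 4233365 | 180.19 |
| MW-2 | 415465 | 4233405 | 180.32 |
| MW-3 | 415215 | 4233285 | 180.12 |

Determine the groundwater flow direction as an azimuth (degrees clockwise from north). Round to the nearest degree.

234°

Taking MW-1 as reference: MW-2−MW-1 = (190, 40, +0.13); MW-3−MW-1 = (-60, -80, -0.07).
Solve a·Δx + b·Δy = Δh: det = 190·(-80) − (-60)·40 = -12800.
∂h/∂x = [(+0.13)·(-80) − (-0.07)·40] / -12800 = +0.0005937
∂h/∂y = [190·(-0.07) − (-60)·(+0.13)] / -12800 = +0.0004297
Flow direction (−∇h) has components (-0.0005937 E, -0.0004297 N).
Azimuth = atan2(E, N) = atan2(-0.0005937, -0.0004297) = 234.1° ≈ 234°.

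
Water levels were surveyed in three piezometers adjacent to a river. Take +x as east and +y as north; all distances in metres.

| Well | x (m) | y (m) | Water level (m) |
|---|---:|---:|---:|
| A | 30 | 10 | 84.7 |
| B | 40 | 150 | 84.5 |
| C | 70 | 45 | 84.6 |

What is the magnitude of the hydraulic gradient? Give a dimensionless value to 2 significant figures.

0.0019

Taking A as reference: B−A = (10, 140, -0.2); C−A = (40, 35, -0.1).
Solve a·Δx + b·Δy = Δh: det = 10·35 − 40·140 = -5250.
∂h/∂x = [(-0.2)·35 − (-0.1)·140] / -5250 = -0.001333
∂h/∂y = [10·(-0.1) − 40·(-0.2)] / -5250 = -0.001333
|∇h| = √(-0.001333² + -0.001333²) = 0.001885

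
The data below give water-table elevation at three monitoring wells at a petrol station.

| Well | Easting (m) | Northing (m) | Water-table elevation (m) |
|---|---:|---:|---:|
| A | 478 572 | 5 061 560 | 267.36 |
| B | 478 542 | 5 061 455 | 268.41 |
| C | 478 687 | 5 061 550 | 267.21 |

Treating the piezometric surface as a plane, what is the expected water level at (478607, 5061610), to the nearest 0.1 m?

Differences from A: to B (Δx, Δy, Δh) = (-30, -105, +1.05); to C = (115, -10, -0.15).
Solve a·Δx + b·Δy = Δh: det = (-30)·(-10) − 115·(-105) = 12375.
∂h/∂x = [(+1.05)·(-10) − (-0.15)·(-105)] / 12375 = -0.002121
∂h/∂y = [(-30)·(-0.15) − 115·(+1.05)] / 12375 = -0.009394
h(478607, 5061610) = 267.36 + (-0.002121)·(35) + (-0.009394)·(50) = 267.36 -0.074 -0.470 = 266.816 m.

266.8 m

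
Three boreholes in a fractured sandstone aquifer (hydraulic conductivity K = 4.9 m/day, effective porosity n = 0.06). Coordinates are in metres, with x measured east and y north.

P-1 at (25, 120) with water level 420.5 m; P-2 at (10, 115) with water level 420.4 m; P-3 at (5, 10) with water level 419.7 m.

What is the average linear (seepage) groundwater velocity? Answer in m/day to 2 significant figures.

With h = a·x + b·y + c and P-1 as origin, the differences give:
  (-15)·a + (-5)·b = -0.1
  (-20)·a + (-110)·b = -0.8
Eliminate b (×(-110) and ×(-5), subtract): 1550·a = 7.00 → a = ∂h/∂x = +0.004516
Back-substitute: b = ∂h/∂y = +0.006452.
|∇h| = √(0.004516² + 0.006452²) = 0.007875
Seepage velocity v = K·i/n = 4.9 × 0.007875 / 0.06 = 0.6431 m/day.

0.64 m/day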